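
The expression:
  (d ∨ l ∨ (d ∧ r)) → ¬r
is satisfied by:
  {l: False, r: False, d: False}
  {d: True, l: False, r: False}
  {l: True, d: False, r: False}
  {d: True, l: True, r: False}
  {r: True, d: False, l: False}


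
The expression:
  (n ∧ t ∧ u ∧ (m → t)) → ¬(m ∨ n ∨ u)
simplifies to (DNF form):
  ¬n ∨ ¬t ∨ ¬u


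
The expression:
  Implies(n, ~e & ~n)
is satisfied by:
  {n: False}


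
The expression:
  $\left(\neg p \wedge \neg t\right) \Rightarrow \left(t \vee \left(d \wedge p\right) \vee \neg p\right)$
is always true.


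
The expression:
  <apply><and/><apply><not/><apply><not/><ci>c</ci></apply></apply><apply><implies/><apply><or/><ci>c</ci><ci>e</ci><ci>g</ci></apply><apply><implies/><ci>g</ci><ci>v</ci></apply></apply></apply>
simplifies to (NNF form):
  <apply><and/><ci>c</ci><apply><or/><ci>v</ci><apply><not/><ci>g</ci></apply></apply></apply>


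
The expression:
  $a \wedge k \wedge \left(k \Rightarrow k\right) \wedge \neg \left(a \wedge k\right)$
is never true.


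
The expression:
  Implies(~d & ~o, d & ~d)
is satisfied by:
  {d: True, o: True}
  {d: True, o: False}
  {o: True, d: False}


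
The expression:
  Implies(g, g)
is always true.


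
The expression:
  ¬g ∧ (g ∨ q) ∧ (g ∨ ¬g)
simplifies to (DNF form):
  q ∧ ¬g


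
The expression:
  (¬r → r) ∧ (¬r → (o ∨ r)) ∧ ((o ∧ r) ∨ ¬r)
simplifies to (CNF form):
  o ∧ r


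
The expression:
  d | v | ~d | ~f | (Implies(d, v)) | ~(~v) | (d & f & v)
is always true.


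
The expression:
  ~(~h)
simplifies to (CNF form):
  h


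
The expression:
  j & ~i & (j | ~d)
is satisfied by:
  {j: True, i: False}


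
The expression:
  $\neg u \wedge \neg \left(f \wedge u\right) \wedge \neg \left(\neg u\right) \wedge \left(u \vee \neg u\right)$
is never true.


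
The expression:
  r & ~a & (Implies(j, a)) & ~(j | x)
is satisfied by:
  {r: True, x: False, j: False, a: False}


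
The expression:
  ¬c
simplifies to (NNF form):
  ¬c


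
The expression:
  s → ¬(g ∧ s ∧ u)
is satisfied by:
  {s: False, u: False, g: False}
  {g: True, s: False, u: False}
  {u: True, s: False, g: False}
  {g: True, u: True, s: False}
  {s: True, g: False, u: False}
  {g: True, s: True, u: False}
  {u: True, s: True, g: False}


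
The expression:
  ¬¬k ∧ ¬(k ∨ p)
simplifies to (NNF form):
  False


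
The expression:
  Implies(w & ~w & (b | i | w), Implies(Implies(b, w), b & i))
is always true.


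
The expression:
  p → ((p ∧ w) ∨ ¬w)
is always true.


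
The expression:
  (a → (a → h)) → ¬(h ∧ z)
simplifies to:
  ¬h ∨ ¬z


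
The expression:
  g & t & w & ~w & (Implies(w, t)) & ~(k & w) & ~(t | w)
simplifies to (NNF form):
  False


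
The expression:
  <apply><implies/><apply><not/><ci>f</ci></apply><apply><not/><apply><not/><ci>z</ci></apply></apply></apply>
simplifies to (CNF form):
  <apply><or/><ci>f</ci><ci>z</ci></apply>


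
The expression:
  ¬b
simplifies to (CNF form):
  ¬b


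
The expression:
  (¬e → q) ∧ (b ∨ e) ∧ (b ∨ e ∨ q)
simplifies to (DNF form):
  e ∨ (b ∧ q)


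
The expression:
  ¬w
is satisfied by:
  {w: False}


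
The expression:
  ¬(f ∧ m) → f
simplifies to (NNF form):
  f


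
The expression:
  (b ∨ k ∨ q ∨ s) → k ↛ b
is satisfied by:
  {k: True, s: False, q: False, b: False}
  {k: True, q: True, s: False, b: False}
  {k: True, s: True, q: False, b: False}
  {k: True, q: True, s: True, b: False}
  {k: False, s: False, q: False, b: False}


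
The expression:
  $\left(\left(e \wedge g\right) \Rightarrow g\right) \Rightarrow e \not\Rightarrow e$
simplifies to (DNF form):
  $\text{False}$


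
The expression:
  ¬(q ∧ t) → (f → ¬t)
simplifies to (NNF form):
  q ∨ ¬f ∨ ¬t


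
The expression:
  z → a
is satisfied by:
  {a: True, z: False}
  {z: False, a: False}
  {z: True, a: True}


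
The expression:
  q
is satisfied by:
  {q: True}


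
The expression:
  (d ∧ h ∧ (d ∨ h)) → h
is always true.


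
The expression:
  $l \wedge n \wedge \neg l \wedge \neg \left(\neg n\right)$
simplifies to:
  $\text{False}$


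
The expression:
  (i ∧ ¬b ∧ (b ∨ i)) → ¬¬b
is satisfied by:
  {b: True, i: False}
  {i: False, b: False}
  {i: True, b: True}


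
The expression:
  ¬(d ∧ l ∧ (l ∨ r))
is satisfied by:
  {l: False, d: False}
  {d: True, l: False}
  {l: True, d: False}


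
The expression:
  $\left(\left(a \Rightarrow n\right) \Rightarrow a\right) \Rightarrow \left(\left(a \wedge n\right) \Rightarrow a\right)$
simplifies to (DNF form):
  $\text{True}$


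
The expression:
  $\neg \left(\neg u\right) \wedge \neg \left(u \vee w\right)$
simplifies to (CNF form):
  $\text{False}$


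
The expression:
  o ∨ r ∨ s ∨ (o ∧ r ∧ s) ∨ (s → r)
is always true.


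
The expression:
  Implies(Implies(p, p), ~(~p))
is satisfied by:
  {p: True}


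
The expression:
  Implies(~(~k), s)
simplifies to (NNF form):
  s | ~k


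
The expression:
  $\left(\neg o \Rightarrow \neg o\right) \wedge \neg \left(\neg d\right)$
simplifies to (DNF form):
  $d$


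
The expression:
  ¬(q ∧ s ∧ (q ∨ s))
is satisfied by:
  {s: False, q: False}
  {q: True, s: False}
  {s: True, q: False}


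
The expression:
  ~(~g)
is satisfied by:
  {g: True}


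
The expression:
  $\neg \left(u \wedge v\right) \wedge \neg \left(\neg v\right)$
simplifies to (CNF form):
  $v \wedge \neg u$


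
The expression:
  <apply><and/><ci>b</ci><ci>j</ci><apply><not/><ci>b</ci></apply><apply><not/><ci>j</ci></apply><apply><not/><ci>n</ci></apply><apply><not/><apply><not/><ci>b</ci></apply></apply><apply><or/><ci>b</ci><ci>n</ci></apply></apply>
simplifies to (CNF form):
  <false/>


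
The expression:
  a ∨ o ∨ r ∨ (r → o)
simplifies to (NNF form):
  True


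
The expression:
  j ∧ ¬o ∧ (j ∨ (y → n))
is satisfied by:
  {j: True, o: False}


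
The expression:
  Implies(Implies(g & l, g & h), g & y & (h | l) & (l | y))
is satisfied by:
  {g: True, y: True, l: True, h: False}
  {g: True, l: True, h: False, y: False}
  {g: True, y: True, h: True, l: True}
  {g: True, y: True, h: True, l: False}


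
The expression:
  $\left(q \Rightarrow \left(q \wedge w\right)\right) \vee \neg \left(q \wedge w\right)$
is always true.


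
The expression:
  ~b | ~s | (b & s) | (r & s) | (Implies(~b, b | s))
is always true.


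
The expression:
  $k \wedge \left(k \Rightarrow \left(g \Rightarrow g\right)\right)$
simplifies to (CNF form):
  $k$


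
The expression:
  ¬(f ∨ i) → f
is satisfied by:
  {i: True, f: True}
  {i: True, f: False}
  {f: True, i: False}


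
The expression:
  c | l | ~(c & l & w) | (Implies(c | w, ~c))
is always true.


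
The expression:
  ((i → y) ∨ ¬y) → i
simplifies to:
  i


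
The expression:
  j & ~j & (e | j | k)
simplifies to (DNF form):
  False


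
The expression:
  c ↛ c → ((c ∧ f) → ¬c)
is always true.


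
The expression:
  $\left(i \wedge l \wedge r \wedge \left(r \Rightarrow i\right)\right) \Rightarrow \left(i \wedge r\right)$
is always true.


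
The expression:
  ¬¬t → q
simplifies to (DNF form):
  q ∨ ¬t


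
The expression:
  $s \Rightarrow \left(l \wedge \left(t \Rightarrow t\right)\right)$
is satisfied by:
  {l: True, s: False}
  {s: False, l: False}
  {s: True, l: True}


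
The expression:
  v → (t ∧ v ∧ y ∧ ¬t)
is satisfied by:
  {v: False}


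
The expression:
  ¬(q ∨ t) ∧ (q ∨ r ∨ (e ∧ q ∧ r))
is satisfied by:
  {r: True, q: False, t: False}


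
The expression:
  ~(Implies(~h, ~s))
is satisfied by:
  {s: True, h: False}


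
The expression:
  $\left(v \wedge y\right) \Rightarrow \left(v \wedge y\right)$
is always true.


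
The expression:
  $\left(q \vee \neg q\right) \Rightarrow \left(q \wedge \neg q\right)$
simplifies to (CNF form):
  $\text{False}$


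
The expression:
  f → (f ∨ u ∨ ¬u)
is always true.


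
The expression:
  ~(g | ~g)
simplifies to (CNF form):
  False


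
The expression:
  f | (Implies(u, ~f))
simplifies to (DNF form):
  True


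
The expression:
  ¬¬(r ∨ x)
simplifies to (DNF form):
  r ∨ x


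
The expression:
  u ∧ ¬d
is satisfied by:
  {u: True, d: False}


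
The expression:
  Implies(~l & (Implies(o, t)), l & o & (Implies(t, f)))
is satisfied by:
  {o: True, l: True, t: False}
  {l: True, t: False, o: False}
  {o: True, l: True, t: True}
  {l: True, t: True, o: False}
  {o: True, t: False, l: False}


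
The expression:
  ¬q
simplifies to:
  ¬q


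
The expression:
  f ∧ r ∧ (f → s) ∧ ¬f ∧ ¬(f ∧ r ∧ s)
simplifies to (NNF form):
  False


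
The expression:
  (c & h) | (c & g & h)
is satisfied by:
  {h: True, c: True}


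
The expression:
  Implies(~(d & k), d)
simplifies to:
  d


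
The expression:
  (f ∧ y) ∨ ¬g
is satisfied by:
  {f: True, y: True, g: False}
  {f: True, y: False, g: False}
  {y: True, f: False, g: False}
  {f: False, y: False, g: False}
  {g: True, f: True, y: True}


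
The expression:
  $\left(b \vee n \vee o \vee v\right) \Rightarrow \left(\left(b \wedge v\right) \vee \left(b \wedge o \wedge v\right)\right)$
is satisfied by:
  {b: True, v: True, o: False, n: False}
  {b: True, v: True, n: True, o: False}
  {b: True, v: True, o: True, n: False}
  {b: True, v: True, n: True, o: True}
  {v: False, o: False, n: False, b: False}


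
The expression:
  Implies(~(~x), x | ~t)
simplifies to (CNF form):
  True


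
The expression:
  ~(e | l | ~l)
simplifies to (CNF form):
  False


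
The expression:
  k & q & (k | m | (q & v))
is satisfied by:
  {q: True, k: True}


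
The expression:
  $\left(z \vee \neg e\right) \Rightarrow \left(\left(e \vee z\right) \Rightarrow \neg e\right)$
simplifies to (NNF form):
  $\neg e \vee \neg z$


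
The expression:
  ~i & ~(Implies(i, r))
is never true.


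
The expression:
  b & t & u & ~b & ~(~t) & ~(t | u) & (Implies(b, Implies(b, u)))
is never true.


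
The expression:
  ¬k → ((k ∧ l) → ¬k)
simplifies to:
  True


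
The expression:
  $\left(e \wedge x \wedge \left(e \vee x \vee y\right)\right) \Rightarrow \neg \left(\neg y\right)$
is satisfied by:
  {y: True, e: False, x: False}
  {e: False, x: False, y: False}
  {y: True, x: True, e: False}
  {x: True, e: False, y: False}
  {y: True, e: True, x: False}
  {e: True, y: False, x: False}
  {y: True, x: True, e: True}


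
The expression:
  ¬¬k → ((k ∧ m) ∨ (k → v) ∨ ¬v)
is always true.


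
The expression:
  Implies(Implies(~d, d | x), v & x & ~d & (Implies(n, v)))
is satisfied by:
  {v: True, d: False, x: False}
  {d: False, x: False, v: False}
  {x: True, v: True, d: False}


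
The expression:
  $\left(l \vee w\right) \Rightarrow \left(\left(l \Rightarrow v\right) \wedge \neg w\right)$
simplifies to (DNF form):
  $\left(v \wedge \neg w\right) \vee \left(\neg l \wedge \neg w\right)$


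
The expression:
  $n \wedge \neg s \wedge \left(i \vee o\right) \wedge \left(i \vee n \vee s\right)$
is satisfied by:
  {i: True, o: True, n: True, s: False}
  {i: True, n: True, o: False, s: False}
  {o: True, n: True, i: False, s: False}


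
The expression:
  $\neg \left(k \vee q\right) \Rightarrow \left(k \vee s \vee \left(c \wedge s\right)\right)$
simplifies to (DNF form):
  $k \vee q \vee s$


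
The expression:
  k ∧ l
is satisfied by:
  {k: True, l: True}


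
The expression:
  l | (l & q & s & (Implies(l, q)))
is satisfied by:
  {l: True}


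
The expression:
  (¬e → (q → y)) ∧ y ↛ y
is never true.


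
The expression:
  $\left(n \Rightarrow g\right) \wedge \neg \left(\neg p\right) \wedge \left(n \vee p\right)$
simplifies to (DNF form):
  $\left(g \wedge p\right) \vee \left(p \wedge \neg n\right)$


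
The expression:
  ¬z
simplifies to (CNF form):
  ¬z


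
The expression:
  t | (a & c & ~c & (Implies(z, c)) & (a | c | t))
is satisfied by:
  {t: True}


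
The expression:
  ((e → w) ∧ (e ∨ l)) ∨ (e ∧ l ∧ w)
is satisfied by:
  {l: True, w: True, e: False}
  {l: True, w: False, e: False}
  {l: True, e: True, w: True}
  {e: True, w: True, l: False}


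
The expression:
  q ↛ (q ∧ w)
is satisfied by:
  {q: True, w: False}


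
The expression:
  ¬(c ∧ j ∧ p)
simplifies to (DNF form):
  ¬c ∨ ¬j ∨ ¬p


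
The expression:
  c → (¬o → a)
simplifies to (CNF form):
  a ∨ o ∨ ¬c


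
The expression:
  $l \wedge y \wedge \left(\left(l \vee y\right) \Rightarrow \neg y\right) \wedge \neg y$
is never true.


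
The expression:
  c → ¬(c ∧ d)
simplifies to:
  ¬c ∨ ¬d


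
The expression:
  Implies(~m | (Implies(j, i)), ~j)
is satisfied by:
  {m: True, j: False, i: False}
  {m: False, j: False, i: False}
  {i: True, m: True, j: False}
  {i: True, m: False, j: False}
  {j: True, m: True, i: False}


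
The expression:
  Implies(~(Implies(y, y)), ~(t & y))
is always true.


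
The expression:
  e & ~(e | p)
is never true.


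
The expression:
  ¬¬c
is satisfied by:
  {c: True}


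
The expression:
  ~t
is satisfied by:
  {t: False}


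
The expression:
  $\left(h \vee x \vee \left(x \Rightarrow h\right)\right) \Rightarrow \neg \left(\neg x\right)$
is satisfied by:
  {x: True}


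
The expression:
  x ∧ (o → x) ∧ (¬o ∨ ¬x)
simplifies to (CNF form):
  x ∧ ¬o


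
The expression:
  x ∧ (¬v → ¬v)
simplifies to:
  x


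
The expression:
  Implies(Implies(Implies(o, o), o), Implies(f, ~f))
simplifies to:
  ~f | ~o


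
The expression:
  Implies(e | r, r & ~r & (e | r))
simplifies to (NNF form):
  ~e & ~r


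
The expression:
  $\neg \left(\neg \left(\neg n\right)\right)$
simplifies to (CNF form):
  $\neg n$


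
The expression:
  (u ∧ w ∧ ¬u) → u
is always true.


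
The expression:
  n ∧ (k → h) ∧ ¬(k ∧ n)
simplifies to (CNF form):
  n ∧ ¬k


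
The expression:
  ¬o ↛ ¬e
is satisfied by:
  {e: True, o: False}


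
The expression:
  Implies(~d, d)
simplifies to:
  d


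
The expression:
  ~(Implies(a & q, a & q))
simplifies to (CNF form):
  False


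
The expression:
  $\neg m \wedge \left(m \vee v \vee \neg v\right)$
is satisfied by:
  {m: False}


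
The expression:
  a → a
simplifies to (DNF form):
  True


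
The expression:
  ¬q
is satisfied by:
  {q: False}


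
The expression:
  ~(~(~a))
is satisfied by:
  {a: False}


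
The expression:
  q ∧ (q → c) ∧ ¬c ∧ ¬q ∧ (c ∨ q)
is never true.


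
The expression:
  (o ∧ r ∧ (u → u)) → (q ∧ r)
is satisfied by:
  {q: True, o: False, r: False}
  {o: False, r: False, q: False}
  {r: True, q: True, o: False}
  {r: True, o: False, q: False}
  {q: True, o: True, r: False}
  {o: True, q: False, r: False}
  {r: True, o: True, q: True}


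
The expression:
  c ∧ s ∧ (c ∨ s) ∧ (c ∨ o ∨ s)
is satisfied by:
  {c: True, s: True}


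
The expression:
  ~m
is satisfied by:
  {m: False}


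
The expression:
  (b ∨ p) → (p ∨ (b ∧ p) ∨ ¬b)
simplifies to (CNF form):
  p ∨ ¬b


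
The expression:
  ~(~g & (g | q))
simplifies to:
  g | ~q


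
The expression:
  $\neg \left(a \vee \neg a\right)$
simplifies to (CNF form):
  $\text{False}$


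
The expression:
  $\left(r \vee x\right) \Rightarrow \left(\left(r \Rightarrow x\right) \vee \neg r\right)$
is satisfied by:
  {x: True, r: False}
  {r: False, x: False}
  {r: True, x: True}


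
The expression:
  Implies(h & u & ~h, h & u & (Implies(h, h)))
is always true.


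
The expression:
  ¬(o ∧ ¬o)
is always true.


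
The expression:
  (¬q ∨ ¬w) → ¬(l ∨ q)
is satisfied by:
  {w: True, l: False, q: False}
  {l: False, q: False, w: False}
  {q: True, w: True, l: False}
  {q: True, w: True, l: True}


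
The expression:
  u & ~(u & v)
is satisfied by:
  {u: True, v: False}


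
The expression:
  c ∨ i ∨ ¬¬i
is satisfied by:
  {i: True, c: True}
  {i: True, c: False}
  {c: True, i: False}


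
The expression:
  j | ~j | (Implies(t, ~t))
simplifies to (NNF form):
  True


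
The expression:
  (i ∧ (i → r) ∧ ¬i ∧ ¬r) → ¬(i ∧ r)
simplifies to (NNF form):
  True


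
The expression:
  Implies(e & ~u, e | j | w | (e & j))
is always true.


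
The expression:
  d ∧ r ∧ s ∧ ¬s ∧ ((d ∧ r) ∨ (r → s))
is never true.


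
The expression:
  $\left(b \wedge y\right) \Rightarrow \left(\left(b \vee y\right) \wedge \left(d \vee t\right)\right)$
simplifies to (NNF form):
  $d \vee t \vee \neg b \vee \neg y$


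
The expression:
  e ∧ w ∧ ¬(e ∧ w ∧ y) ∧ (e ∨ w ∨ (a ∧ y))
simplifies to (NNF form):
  e ∧ w ∧ ¬y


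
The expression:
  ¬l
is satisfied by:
  {l: False}


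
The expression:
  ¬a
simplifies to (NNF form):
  ¬a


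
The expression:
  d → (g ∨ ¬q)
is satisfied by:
  {g: True, q: False, d: False}
  {g: False, q: False, d: False}
  {d: True, g: True, q: False}
  {d: True, g: False, q: False}
  {q: True, g: True, d: False}
  {q: True, g: False, d: False}
  {q: True, d: True, g: True}


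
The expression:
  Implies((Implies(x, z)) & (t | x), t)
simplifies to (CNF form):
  t | ~x | ~z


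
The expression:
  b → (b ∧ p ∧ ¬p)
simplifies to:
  ¬b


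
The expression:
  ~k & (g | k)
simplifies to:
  g & ~k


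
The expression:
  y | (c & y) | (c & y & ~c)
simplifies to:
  y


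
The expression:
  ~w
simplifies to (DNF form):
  ~w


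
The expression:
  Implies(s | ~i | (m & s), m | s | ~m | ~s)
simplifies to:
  True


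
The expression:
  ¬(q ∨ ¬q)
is never true.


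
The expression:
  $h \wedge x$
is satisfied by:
  {h: True, x: True}


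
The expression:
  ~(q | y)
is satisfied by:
  {q: False, y: False}


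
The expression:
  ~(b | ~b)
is never true.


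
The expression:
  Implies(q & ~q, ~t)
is always true.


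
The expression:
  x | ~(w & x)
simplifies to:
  True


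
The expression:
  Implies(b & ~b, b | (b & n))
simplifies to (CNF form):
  True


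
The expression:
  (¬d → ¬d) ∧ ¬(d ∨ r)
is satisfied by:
  {d: False, r: False}


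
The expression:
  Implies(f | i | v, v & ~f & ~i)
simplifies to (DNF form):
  ~f & ~i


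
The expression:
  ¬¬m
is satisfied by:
  {m: True}


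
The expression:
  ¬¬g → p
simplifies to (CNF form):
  p ∨ ¬g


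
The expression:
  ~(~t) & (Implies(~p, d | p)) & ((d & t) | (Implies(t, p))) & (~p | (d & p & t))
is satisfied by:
  {t: True, d: True}


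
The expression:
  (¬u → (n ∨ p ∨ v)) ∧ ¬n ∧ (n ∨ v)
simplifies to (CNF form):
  v ∧ ¬n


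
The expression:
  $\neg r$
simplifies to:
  $\neg r$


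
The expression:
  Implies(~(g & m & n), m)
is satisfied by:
  {m: True}


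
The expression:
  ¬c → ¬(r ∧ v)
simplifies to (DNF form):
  c ∨ ¬r ∨ ¬v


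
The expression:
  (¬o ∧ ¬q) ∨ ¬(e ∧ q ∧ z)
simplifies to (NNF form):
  ¬e ∨ ¬q ∨ ¬z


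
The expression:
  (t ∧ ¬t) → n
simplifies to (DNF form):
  True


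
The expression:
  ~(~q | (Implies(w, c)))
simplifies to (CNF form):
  q & w & ~c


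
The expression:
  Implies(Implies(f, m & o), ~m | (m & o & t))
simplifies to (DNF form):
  ~m | (o & t) | (f & ~o)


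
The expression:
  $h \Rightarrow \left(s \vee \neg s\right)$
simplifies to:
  $\text{True}$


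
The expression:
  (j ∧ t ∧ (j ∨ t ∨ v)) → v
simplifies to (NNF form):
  v ∨ ¬j ∨ ¬t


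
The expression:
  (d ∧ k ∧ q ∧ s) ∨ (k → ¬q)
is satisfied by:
  {d: True, s: True, k: False, q: False}
  {d: True, s: False, k: False, q: False}
  {s: True, d: False, k: False, q: False}
  {d: False, s: False, k: False, q: False}
  {d: True, q: True, s: True, k: False}
  {d: True, q: True, s: False, k: False}
  {q: True, s: True, d: False, k: False}
  {q: True, d: False, s: False, k: False}
  {d: True, k: True, s: True, q: False}
  {d: True, k: True, s: False, q: False}
  {k: True, s: True, d: False, q: False}
  {k: True, d: False, s: False, q: False}
  {d: True, q: True, k: True, s: True}


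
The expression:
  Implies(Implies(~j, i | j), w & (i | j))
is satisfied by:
  {w: True, i: False, j: False}
  {j: True, w: True, i: False}
  {w: True, i: True, j: False}
  {j: True, w: True, i: True}
  {j: False, i: False, w: False}


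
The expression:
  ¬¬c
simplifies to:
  c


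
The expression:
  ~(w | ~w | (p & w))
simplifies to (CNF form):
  False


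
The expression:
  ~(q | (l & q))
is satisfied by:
  {q: False}


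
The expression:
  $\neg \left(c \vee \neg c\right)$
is never true.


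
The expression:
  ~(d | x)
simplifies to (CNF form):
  ~d & ~x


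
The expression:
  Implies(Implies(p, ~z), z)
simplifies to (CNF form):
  z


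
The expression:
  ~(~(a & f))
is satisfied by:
  {a: True, f: True}


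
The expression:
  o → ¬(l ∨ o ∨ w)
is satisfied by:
  {o: False}


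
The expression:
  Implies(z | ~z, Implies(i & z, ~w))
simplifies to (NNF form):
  ~i | ~w | ~z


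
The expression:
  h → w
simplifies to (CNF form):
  w ∨ ¬h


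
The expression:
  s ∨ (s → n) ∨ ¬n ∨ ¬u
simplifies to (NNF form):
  True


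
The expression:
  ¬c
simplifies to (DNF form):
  ¬c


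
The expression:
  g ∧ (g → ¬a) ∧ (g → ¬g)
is never true.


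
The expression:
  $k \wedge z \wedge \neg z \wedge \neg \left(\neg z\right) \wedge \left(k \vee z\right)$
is never true.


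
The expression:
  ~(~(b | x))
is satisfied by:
  {b: True, x: True}
  {b: True, x: False}
  {x: True, b: False}


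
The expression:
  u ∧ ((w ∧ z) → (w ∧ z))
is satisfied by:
  {u: True}


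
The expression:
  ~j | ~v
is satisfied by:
  {v: False, j: False}
  {j: True, v: False}
  {v: True, j: False}


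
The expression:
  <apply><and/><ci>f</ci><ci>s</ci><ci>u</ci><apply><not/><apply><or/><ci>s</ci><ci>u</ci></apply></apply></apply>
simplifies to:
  <false/>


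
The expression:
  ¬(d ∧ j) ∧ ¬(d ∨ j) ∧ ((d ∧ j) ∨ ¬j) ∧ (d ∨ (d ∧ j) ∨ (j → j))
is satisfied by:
  {d: False, j: False}


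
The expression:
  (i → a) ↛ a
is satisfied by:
  {i: False, a: False}


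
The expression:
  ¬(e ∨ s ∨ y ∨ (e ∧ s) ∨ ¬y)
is never true.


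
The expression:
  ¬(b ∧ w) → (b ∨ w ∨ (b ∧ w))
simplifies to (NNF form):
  b ∨ w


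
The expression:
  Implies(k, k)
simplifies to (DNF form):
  True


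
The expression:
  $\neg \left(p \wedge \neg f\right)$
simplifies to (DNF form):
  $f \vee \neg p$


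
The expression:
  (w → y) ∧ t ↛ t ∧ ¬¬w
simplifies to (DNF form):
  False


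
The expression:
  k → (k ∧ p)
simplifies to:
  p ∨ ¬k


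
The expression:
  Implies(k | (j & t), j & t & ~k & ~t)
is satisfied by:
  {t: False, k: False, j: False}
  {j: True, t: False, k: False}
  {t: True, j: False, k: False}


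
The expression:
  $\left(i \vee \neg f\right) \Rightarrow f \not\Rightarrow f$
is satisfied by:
  {f: True, i: False}


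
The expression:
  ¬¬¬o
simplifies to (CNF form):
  ¬o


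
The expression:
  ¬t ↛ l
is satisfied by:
  {l: True, t: False}
  {t: False, l: False}
  {t: True, l: True}


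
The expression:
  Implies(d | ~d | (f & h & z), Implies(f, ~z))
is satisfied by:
  {z: False, f: False}
  {f: True, z: False}
  {z: True, f: False}


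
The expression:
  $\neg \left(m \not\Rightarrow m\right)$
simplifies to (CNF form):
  $\text{True}$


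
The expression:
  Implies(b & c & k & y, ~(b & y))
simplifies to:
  ~b | ~c | ~k | ~y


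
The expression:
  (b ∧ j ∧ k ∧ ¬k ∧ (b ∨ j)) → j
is always true.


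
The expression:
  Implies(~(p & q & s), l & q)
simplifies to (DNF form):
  (l & q) | (l & p & q) | (l & q & s) | (p & q & s)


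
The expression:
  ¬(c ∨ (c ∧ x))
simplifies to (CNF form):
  ¬c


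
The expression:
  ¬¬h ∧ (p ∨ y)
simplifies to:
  h ∧ (p ∨ y)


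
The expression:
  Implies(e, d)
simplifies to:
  d | ~e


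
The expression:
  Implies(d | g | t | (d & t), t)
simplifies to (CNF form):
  (t | ~d) & (t | ~g)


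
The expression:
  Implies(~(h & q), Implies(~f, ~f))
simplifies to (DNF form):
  True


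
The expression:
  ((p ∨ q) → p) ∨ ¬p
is always true.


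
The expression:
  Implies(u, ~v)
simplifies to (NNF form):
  ~u | ~v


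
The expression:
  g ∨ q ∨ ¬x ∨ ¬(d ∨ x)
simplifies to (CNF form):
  g ∨ q ∨ ¬x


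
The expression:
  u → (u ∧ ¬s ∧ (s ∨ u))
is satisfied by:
  {s: False, u: False}
  {u: True, s: False}
  {s: True, u: False}


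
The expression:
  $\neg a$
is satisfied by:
  {a: False}


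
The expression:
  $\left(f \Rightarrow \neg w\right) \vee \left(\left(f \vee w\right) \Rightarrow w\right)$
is always true.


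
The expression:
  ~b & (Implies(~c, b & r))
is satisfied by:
  {c: True, b: False}


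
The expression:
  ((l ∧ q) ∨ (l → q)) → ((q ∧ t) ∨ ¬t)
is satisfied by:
  {l: True, q: True, t: False}
  {l: True, t: False, q: False}
  {q: True, t: False, l: False}
  {q: False, t: False, l: False}
  {l: True, q: True, t: True}
  {l: True, t: True, q: False}
  {q: True, t: True, l: False}


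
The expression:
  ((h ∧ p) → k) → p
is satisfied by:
  {p: True}


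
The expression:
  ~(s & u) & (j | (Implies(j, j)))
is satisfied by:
  {s: False, u: False}
  {u: True, s: False}
  {s: True, u: False}


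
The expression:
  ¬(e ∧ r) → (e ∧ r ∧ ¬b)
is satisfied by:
  {r: True, e: True}


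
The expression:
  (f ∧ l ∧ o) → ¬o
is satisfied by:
  {l: False, o: False, f: False}
  {f: True, l: False, o: False}
  {o: True, l: False, f: False}
  {f: True, o: True, l: False}
  {l: True, f: False, o: False}
  {f: True, l: True, o: False}
  {o: True, l: True, f: False}


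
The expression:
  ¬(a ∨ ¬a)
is never true.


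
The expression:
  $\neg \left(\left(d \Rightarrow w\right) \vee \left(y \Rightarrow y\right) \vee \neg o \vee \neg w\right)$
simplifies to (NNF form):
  $\text{False}$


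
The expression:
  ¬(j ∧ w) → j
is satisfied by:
  {j: True}


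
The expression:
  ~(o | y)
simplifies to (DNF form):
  ~o & ~y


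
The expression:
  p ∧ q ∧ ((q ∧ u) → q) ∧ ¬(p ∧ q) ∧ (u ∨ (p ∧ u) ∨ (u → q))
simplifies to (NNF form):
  False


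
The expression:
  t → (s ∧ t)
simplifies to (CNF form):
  s ∨ ¬t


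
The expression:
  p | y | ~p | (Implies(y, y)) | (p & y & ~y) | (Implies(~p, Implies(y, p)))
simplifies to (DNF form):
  True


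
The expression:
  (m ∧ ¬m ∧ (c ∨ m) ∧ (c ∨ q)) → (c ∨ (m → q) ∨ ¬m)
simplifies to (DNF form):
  True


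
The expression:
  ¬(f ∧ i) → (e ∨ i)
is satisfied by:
  {i: True, e: True}
  {i: True, e: False}
  {e: True, i: False}


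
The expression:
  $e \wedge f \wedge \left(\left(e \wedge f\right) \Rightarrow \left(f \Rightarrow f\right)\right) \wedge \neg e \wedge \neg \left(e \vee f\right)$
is never true.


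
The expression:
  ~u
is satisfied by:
  {u: False}


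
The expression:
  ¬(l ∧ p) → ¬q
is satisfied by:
  {p: True, l: True, q: False}
  {p: True, l: False, q: False}
  {l: True, p: False, q: False}
  {p: False, l: False, q: False}
  {q: True, p: True, l: True}


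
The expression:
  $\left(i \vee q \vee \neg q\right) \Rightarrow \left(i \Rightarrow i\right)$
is always true.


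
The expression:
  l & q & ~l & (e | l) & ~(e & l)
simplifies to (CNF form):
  False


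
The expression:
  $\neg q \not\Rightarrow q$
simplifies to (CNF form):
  $\neg q$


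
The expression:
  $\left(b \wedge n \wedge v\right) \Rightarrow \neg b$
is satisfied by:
  {v: False, n: False, b: False}
  {b: True, v: False, n: False}
  {n: True, v: False, b: False}
  {b: True, n: True, v: False}
  {v: True, b: False, n: False}
  {b: True, v: True, n: False}
  {n: True, v: True, b: False}


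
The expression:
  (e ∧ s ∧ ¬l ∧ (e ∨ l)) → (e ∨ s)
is always true.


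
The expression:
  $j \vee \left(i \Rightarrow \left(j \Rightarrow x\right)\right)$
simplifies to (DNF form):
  $\text{True}$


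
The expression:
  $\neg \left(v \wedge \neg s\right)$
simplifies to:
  $s \vee \neg v$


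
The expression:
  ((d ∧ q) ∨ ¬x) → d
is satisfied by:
  {x: True, d: True}
  {x: True, d: False}
  {d: True, x: False}


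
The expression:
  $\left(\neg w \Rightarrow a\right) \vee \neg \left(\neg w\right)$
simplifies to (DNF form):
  $a \vee w$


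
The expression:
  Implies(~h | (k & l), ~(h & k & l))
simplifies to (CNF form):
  ~h | ~k | ~l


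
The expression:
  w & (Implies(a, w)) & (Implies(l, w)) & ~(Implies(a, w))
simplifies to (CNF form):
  False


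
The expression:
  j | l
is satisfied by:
  {l: True, j: True}
  {l: True, j: False}
  {j: True, l: False}


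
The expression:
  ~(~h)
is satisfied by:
  {h: True}


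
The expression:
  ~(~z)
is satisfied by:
  {z: True}


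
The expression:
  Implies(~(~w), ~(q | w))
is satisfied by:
  {w: False}


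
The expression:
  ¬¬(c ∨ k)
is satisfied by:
  {k: True, c: True}
  {k: True, c: False}
  {c: True, k: False}


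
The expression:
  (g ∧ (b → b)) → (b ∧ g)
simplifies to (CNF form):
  b ∨ ¬g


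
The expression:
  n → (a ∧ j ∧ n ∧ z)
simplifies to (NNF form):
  (a ∧ j ∧ z) ∨ ¬n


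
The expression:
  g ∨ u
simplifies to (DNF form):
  g ∨ u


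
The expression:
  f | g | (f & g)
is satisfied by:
  {g: True, f: True}
  {g: True, f: False}
  {f: True, g: False}


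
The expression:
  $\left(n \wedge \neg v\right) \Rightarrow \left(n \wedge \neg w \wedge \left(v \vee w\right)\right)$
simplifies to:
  $v \vee \neg n$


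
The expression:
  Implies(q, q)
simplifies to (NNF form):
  True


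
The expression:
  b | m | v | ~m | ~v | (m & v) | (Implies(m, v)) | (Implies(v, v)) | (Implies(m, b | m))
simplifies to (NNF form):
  True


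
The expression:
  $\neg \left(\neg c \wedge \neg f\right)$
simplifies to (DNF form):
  $c \vee f$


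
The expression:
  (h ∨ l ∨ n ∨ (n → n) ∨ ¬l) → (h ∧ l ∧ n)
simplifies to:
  h ∧ l ∧ n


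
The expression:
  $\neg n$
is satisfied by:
  {n: False}


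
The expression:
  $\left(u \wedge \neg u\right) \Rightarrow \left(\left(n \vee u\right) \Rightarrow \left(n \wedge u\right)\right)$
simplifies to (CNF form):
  $\text{True}$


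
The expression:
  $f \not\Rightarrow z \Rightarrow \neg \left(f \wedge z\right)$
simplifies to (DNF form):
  $\text{True}$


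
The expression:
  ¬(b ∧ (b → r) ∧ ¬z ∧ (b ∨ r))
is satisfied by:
  {z: True, b: False, r: False}
  {z: False, b: False, r: False}
  {r: True, z: True, b: False}
  {r: True, z: False, b: False}
  {b: True, z: True, r: False}
  {b: True, z: False, r: False}
  {b: True, r: True, z: True}


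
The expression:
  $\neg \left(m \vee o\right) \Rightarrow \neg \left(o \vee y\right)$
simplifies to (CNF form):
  $m \vee o \vee \neg y$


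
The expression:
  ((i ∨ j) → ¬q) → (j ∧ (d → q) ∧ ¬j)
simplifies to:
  q ∧ (i ∨ j)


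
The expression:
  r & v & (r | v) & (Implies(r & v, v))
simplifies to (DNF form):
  r & v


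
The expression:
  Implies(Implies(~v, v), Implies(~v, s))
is always true.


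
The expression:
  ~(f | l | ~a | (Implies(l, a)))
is never true.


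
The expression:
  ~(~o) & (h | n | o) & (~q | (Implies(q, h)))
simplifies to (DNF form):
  (h & o) | (o & ~q)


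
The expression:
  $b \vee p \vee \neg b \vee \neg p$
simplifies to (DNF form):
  $\text{True}$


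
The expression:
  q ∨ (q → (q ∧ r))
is always true.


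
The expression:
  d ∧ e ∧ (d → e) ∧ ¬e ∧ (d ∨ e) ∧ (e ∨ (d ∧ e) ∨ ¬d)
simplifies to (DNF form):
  False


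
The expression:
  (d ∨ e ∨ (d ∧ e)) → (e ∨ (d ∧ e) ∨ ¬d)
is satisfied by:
  {e: True, d: False}
  {d: False, e: False}
  {d: True, e: True}


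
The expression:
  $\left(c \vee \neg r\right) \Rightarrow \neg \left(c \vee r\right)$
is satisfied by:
  {c: False}


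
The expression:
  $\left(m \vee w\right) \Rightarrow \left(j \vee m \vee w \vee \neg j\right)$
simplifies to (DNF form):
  $\text{True}$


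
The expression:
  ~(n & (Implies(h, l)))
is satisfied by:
  {h: True, n: False, l: False}
  {h: False, n: False, l: False}
  {l: True, h: True, n: False}
  {l: True, h: False, n: False}
  {n: True, h: True, l: False}


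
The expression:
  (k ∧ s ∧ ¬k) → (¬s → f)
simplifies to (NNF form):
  True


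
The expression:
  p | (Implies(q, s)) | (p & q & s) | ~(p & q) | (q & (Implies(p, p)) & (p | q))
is always true.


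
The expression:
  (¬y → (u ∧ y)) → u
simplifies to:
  u ∨ ¬y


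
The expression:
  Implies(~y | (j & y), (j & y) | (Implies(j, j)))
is always true.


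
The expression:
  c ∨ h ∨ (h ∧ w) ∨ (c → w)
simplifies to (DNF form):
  True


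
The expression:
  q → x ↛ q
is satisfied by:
  {q: False}


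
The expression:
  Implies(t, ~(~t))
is always true.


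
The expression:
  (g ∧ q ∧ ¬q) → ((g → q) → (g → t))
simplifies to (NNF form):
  True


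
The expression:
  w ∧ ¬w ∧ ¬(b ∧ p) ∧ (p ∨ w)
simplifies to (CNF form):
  False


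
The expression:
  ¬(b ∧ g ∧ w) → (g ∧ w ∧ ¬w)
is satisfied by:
  {w: True, b: True, g: True}


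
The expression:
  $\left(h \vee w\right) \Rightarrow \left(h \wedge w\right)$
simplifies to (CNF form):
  $\left(h \vee \neg h\right) \wedge \left(h \vee \neg w\right) \wedge \left(w \vee \neg h\right) \wedge \left(w \vee \neg w\right)$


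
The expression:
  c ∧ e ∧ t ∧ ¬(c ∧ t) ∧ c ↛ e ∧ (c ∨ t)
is never true.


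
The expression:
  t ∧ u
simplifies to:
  t ∧ u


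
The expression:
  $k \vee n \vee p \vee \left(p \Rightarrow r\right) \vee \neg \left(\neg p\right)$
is always true.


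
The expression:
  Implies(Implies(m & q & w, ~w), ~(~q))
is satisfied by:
  {q: True}


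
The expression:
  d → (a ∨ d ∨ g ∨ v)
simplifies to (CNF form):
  True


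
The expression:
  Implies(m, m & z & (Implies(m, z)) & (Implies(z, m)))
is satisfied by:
  {z: True, m: False}
  {m: False, z: False}
  {m: True, z: True}


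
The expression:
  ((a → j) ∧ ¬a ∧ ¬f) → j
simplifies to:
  a ∨ f ∨ j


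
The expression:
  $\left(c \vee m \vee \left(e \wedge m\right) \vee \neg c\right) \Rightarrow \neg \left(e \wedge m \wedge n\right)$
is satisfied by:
  {m: False, n: False, e: False}
  {e: True, m: False, n: False}
  {n: True, m: False, e: False}
  {e: True, n: True, m: False}
  {m: True, e: False, n: False}
  {e: True, m: True, n: False}
  {n: True, m: True, e: False}


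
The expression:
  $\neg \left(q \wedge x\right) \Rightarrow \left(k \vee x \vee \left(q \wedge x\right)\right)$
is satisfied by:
  {x: True, k: True}
  {x: True, k: False}
  {k: True, x: False}


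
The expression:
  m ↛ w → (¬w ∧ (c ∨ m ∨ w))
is always true.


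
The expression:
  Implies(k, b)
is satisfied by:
  {b: True, k: False}
  {k: False, b: False}
  {k: True, b: True}


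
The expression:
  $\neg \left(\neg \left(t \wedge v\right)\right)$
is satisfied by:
  {t: True, v: True}


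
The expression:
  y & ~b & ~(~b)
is never true.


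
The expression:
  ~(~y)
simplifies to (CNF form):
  y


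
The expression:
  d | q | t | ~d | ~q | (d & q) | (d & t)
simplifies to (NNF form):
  True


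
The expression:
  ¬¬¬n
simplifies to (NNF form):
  ¬n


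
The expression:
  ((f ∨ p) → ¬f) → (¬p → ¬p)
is always true.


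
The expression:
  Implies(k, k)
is always true.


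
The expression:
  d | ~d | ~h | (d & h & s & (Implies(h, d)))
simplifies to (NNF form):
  True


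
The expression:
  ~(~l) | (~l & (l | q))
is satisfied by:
  {q: True, l: True}
  {q: True, l: False}
  {l: True, q: False}


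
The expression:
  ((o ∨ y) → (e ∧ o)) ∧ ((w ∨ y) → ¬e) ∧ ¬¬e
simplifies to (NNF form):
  e ∧ ¬w ∧ ¬y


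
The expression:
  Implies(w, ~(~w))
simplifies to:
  True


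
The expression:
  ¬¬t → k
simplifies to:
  k ∨ ¬t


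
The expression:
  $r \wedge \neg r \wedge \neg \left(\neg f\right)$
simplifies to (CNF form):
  $\text{False}$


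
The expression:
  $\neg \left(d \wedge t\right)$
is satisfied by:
  {t: False, d: False}
  {d: True, t: False}
  {t: True, d: False}


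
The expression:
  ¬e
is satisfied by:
  {e: False}


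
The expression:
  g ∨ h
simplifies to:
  g ∨ h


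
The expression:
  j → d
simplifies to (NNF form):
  d ∨ ¬j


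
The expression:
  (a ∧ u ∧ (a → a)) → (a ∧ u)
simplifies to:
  True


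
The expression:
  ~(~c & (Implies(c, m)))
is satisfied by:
  {c: True}


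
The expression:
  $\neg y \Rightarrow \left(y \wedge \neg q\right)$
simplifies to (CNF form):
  $y$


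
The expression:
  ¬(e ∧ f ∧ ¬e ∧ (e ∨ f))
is always true.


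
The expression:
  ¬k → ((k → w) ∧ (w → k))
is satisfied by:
  {k: True, w: False}
  {w: False, k: False}
  {w: True, k: True}


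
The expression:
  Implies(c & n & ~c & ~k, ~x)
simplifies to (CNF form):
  True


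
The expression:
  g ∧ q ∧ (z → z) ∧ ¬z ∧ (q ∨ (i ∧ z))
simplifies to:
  g ∧ q ∧ ¬z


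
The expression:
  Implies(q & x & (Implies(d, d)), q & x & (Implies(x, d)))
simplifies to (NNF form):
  d | ~q | ~x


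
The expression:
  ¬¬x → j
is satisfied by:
  {j: True, x: False}
  {x: False, j: False}
  {x: True, j: True}


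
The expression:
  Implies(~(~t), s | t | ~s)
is always true.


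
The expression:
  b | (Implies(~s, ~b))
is always true.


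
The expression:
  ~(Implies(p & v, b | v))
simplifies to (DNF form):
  False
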